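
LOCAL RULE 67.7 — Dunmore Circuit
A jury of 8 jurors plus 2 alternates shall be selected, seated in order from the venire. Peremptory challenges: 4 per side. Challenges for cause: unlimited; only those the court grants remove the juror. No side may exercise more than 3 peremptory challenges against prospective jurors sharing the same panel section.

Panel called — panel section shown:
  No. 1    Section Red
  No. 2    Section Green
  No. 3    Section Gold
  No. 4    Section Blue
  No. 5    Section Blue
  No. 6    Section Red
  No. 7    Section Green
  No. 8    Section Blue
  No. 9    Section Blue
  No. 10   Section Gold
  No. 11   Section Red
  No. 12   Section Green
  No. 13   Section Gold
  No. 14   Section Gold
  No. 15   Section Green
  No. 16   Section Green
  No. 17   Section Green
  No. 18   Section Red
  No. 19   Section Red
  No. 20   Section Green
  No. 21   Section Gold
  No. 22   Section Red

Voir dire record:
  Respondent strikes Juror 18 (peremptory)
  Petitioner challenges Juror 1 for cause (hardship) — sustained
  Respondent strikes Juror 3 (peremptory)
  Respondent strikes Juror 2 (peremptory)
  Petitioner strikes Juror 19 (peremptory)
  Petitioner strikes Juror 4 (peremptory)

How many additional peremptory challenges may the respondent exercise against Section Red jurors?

1

Respondent peremptories so far: #18, #3, #2 — 3 of 4 used, 1 left overall.
Against Section Red: #18 — 1 used; per-section cap 3 leaves 2.
Binding limit: min(1, 2) = 1.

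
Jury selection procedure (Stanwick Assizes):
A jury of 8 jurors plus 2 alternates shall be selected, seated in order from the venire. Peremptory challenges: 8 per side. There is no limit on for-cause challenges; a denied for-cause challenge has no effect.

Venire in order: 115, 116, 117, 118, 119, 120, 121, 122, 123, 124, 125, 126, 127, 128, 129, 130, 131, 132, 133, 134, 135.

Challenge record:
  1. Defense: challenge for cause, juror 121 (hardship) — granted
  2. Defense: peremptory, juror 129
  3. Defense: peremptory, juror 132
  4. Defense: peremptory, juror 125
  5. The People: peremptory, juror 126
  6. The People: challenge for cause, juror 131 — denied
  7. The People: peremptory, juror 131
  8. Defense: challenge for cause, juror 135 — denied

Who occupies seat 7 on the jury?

Removed: #121, #125, #126, #129, #131, #132. (#135 stays — for-cause denied.)
Seating in order: seats 1–8 → #115, #116, #117, #118, #119, #120, #122, #123; alternates → #124, #127.
So seat 7 is #122.

122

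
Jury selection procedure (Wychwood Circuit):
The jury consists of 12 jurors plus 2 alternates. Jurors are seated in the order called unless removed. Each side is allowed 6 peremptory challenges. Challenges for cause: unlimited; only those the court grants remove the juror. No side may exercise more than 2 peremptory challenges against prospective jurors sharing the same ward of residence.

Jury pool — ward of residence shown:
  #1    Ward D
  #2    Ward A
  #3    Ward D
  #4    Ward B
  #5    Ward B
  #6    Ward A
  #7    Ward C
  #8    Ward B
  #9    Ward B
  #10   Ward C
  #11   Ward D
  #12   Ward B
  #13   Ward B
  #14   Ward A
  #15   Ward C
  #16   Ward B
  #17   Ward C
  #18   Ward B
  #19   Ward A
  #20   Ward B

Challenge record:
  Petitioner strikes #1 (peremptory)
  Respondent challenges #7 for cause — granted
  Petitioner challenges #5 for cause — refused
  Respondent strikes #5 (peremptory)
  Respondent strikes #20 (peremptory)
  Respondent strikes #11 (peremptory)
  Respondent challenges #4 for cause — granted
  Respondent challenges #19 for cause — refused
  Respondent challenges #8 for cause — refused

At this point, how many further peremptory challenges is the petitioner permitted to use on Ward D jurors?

1

Petitioner peremptories so far: #1 — 1 of 6 used, 5 left overall.
Against Ward D: #1 — 1 used; per-ward cap 2 leaves 1.
Binding limit: min(5, 1) = 1.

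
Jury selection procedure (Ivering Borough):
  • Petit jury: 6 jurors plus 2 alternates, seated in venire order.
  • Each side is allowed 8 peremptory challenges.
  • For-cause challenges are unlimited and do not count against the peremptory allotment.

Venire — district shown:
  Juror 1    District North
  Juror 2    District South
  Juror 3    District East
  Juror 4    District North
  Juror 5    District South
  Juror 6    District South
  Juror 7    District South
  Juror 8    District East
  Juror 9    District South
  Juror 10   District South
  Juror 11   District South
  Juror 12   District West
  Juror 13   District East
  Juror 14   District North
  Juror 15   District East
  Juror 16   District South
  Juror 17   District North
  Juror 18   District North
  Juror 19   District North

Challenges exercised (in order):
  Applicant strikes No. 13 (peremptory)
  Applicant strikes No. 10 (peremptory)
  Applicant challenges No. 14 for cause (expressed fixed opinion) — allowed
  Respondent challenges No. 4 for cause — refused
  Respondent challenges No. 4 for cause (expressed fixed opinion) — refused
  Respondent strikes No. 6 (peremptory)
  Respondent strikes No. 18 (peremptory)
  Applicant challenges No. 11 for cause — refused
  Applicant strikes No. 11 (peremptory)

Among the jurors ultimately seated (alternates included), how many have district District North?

Removed: #6, #10, #11, #13, #14, #18.
Seated (8 incl. alternates): #1, #2, #3, #4, #5, #7, #8, #9.
Of those, in District North: #1, #4 → 2.

2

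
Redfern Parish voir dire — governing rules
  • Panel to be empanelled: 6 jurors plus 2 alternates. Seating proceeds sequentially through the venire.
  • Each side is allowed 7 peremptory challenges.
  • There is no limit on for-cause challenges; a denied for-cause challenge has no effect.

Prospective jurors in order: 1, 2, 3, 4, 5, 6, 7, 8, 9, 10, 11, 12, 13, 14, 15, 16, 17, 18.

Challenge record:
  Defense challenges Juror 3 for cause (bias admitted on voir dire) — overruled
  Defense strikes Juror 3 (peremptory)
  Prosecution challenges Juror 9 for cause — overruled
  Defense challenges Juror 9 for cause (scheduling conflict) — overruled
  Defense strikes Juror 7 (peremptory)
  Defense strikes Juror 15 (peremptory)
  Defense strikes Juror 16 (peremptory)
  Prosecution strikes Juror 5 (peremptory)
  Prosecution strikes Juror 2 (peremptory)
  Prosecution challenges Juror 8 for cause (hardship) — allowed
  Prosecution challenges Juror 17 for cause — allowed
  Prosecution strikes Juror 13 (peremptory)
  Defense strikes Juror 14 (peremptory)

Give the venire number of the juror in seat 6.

11

Removed: #2, #3, #5, #7, #8, #13, #14, #15, #16, #17. (#9 stays — for-cause denied.)
Filling seats in venire order through position 6: #1, #4, #6, #9, #10, #11.
So seat 6 is #11.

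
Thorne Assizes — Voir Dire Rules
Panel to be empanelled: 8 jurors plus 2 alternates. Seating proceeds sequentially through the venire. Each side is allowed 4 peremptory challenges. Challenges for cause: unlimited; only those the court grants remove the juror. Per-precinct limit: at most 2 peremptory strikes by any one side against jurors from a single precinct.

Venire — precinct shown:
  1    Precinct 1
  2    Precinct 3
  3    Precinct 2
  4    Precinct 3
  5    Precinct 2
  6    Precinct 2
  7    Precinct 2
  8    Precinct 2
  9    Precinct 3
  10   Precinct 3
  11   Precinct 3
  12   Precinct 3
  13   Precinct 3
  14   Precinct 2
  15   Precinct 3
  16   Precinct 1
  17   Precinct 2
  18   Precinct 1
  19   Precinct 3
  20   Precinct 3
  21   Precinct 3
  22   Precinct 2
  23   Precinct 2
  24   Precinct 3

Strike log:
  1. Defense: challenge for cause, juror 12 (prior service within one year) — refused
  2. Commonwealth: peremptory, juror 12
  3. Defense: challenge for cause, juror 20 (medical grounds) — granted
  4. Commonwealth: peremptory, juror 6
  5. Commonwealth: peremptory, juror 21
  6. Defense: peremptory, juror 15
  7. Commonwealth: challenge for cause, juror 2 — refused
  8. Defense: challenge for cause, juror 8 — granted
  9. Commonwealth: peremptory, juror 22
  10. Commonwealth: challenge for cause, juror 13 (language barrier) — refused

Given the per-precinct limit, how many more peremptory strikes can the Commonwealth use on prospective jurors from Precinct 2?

Commonwealth peremptories so far: #12, #6, #21, #22 — 4 of 4 used, 0 left overall.
Against Precinct 2: #6, #22 — 2 used; per-precinct cap 2 leaves 0.
Binding limit: min(0, 0) = 0.

0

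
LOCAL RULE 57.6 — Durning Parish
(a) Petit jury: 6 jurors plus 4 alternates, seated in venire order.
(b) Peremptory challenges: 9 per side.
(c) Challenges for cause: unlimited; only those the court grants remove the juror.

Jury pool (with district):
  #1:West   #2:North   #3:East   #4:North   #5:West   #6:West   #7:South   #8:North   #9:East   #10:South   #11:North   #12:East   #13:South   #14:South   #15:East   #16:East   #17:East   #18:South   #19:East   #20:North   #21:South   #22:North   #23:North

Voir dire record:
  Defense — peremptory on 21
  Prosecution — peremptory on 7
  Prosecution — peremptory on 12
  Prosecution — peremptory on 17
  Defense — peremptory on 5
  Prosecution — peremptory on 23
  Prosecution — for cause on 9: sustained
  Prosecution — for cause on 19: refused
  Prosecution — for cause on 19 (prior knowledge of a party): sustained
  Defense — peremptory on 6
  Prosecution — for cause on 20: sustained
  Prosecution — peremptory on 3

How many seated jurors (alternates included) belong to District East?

2

Removed: #3, #5, #6, #7, #9, #12, #17, #19, #20, #21, #23.
Seated (10 incl. alternates): #1, #2, #4, #8, #10, #11, #13, #14, #15, #16.
Of those, in District East: #15, #16 → 2.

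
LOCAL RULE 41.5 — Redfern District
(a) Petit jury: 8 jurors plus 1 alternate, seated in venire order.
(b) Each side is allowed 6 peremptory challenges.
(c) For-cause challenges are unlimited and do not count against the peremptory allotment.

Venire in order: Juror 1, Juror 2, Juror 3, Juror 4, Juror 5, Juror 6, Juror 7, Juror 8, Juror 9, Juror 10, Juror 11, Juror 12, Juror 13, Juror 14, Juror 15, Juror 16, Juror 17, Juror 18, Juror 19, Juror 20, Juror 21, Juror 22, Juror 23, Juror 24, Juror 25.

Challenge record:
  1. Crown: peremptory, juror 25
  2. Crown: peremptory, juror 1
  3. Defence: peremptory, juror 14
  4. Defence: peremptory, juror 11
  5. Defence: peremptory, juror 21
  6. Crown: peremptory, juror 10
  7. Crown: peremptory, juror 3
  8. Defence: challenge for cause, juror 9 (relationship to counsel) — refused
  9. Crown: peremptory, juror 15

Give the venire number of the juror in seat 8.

Removed: #1, #3, #10, #11, #14, #15, #21, #25. (#9 stays — for-cause denied.)
Filling seats in venire order through position 8: #2, #4, #5, #6, #7, #8, #9, #12.
So seat 8 is #12.

12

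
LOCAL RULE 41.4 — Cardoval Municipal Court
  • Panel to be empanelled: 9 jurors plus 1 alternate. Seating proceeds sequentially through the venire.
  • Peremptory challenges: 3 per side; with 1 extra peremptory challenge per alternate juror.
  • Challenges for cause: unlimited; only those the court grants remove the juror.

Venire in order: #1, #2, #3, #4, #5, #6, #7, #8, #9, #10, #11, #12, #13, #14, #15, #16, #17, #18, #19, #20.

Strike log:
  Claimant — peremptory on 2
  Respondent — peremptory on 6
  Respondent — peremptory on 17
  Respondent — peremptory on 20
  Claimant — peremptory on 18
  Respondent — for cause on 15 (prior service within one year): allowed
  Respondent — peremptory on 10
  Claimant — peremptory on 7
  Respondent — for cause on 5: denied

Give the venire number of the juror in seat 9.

Removed: #2, #6, #7, #10, #15, #17, #18, #20. (#5 stays — for-cause denied.)
Filling seats in venire order through position 9: #1, #3, #4, #5, #8, #9, #11, #12, #13.
So seat 9 is #13.

13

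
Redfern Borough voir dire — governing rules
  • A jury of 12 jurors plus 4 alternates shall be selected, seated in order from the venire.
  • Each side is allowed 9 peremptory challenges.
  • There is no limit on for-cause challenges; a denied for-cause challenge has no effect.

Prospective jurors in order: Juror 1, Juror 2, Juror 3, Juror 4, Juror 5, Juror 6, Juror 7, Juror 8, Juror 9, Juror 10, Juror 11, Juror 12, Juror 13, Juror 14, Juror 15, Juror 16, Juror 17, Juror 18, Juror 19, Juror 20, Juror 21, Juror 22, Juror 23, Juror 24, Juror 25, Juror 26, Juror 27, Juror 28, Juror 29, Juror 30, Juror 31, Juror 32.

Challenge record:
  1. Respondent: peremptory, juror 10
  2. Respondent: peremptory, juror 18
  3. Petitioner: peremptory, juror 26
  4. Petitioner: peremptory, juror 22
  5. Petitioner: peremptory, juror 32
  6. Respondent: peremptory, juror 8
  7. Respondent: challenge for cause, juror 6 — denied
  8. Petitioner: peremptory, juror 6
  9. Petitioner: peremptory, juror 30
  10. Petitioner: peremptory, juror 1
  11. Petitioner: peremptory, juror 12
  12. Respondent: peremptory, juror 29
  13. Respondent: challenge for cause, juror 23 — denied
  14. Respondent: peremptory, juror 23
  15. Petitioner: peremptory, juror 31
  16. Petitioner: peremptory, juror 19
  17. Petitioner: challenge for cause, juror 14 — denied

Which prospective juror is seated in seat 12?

Removed: #1, #6, #8, #10, #12, #18, #19, #22, #23, #26, #29, #30, #31, #32. (#14 stays — for-cause denied.)
Seating in order: seats 1–12 → #2, #3, #4, #5, #7, #9, #11, #13, #14, #15, #16, #17; alternates → #20, #21, #24, #25.
So seat 12 is #17.

17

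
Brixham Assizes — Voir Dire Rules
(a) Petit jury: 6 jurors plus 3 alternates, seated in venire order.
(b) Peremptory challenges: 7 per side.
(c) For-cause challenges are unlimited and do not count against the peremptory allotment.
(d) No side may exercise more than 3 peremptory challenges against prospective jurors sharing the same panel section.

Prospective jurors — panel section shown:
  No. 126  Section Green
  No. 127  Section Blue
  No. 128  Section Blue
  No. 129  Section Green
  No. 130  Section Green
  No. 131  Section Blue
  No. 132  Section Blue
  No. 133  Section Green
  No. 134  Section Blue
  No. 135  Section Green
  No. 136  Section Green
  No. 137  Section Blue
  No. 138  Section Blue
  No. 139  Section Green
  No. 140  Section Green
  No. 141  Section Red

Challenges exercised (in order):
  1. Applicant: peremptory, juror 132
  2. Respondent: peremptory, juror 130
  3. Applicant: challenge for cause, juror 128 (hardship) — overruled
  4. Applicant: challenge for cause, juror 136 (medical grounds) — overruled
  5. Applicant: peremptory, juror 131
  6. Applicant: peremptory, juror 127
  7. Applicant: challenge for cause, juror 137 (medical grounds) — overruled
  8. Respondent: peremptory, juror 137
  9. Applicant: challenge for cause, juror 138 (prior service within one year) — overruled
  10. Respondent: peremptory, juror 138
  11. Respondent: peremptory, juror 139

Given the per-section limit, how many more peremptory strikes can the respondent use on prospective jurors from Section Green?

Respondent peremptories so far: #130, #137, #138, #139 — 4 of 7 used, 3 left overall.
Against Section Green: #130, #139 — 2 used; per-section cap 3 leaves 1.
Binding limit: min(3, 1) = 1.

1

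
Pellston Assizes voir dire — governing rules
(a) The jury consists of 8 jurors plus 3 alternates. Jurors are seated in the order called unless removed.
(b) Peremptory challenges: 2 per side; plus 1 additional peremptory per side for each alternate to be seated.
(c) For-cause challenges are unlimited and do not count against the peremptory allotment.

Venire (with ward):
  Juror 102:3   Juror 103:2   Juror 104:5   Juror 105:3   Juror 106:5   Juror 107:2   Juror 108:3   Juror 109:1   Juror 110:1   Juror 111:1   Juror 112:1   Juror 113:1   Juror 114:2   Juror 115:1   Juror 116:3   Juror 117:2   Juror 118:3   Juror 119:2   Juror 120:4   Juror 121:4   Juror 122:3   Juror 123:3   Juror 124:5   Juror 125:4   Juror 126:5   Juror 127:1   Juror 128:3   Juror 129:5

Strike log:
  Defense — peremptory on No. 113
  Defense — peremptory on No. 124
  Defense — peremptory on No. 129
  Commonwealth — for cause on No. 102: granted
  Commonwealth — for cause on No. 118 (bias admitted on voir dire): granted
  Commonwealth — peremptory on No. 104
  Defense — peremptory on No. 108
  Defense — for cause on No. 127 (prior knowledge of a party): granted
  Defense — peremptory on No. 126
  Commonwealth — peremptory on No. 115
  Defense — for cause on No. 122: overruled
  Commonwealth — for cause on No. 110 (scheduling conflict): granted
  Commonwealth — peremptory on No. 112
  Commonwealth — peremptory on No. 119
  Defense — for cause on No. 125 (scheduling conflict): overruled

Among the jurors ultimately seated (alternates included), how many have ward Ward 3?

Removed: #102, #104, #108, #110, #112, #113, #115, #118, #119, #124, #126, #127, #129.
Seated (11 incl. alternates): #103, #105, #106, #107, #109, #111, #114, #116, #117, #120, #121.
Of those, in Ward 3: #105, #116 → 2.

2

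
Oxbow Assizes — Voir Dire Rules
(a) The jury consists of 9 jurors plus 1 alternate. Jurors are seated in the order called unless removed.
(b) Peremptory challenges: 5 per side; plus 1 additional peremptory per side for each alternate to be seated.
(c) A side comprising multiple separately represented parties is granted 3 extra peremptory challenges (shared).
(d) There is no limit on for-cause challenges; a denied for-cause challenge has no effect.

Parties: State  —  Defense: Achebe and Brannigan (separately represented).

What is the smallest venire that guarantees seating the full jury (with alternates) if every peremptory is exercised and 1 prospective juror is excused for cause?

26

Seats to fill: 9 + 1 alternates = 10.
Peremptories — State: 5 + 1×1 = 6; Defense: 5 + 1×1 + 3 = 9; total 15.
For-cause removals: 1.
Minimum venire: 10 + 15 + 1 = 26.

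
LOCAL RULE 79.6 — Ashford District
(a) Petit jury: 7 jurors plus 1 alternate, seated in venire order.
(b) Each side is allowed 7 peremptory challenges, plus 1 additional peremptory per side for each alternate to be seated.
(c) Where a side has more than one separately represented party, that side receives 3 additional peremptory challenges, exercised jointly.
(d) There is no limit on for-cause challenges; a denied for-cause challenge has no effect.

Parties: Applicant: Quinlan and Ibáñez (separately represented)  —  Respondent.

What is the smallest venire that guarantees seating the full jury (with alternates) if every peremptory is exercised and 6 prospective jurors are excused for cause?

Seats to fill: 7 + 1 alternates = 8.
Peremptories — Applicant: 7 + 1×1 + 3 = 11; Respondent: 7 + 1×1 = 8; total 19.
For-cause removals: 6.
Minimum venire: 8 + 19 + 6 = 33.

33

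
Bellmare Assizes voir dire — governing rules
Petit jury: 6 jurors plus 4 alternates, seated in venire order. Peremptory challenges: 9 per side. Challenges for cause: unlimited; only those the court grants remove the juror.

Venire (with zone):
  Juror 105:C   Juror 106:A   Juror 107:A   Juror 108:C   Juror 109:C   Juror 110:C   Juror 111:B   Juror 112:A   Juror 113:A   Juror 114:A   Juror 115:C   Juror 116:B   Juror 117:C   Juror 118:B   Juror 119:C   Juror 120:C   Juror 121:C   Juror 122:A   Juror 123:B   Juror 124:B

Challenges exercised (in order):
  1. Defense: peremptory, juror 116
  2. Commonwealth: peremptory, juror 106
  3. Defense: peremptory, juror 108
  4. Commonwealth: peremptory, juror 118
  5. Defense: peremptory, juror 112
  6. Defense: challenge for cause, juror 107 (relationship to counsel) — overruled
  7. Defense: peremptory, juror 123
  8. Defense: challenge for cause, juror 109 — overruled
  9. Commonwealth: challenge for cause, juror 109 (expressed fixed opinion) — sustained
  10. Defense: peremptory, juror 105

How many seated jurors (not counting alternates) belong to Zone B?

1

Removed: #105, #106, #108, #109, #112, #116, #118, #123.
Seated jurors 1–6: #107, #110, #111, #113, #114, #115 (alternates #117, #119, #120, #121 not counted).
Of those, in Zone B: #111 → 1.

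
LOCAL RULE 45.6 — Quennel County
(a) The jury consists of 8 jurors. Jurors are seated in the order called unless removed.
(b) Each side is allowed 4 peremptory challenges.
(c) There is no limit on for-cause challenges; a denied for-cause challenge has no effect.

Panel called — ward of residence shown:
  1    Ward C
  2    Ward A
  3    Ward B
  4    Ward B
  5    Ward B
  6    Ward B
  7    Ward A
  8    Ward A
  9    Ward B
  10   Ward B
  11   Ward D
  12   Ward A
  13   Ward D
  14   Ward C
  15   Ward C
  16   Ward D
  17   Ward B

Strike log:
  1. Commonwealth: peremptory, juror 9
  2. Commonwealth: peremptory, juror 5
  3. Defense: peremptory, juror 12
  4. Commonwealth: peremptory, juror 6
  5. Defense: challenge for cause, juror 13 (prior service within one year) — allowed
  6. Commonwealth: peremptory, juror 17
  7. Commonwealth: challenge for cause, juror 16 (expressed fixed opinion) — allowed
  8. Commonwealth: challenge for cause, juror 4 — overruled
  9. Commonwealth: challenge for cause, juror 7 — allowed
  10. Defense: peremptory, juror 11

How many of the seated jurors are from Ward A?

Removed: #5, #6, #7, #9, #11, #12, #13, #16, #17.
Seated jurors 1–8: #1, #2, #3, #4, #8, #10, #14, #15.
Of those, in Ward A: #2, #8 → 2.

2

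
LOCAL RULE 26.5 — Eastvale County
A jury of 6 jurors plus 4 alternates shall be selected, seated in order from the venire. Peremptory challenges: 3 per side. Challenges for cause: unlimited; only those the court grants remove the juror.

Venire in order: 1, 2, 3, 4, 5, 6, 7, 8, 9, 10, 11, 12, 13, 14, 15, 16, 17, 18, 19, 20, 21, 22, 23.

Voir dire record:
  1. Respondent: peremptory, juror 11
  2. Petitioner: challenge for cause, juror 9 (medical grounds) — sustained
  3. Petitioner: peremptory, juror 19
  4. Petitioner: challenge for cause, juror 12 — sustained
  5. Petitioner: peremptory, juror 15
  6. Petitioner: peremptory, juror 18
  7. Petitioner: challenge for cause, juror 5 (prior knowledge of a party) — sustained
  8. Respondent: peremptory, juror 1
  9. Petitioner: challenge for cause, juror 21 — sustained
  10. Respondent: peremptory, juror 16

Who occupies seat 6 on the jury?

Removed: #1, #5, #9, #11, #12, #15, #16, #18, #19, #21.
Seating in order: seats 1–6 → #2, #3, #4, #6, #7, #8; alternates → #10, #13, #14, #17.
So seat 6 is #8.

8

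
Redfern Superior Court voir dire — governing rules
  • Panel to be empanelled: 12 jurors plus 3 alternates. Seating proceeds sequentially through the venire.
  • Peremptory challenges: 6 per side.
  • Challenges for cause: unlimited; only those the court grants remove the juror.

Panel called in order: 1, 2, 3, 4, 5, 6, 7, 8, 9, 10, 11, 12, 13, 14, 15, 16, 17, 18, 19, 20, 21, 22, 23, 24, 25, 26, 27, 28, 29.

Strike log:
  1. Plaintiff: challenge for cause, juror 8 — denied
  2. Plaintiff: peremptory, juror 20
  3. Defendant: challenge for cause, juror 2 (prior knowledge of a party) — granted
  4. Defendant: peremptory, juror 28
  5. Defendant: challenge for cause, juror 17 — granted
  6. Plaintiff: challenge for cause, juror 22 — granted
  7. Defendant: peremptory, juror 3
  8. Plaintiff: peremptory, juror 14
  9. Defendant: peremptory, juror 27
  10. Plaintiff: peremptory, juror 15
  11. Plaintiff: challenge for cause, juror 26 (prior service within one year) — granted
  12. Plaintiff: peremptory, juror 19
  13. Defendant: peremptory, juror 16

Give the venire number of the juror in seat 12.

18

Removed: #2, #3, #14, #15, #16, #17, #19, #20, #22, #26, #27, #28. (#8 stays — for-cause denied.)
Filling seats in venire order through position 12: #1, #4, #5, #6, #7, #8, #9, #10, #11, #12, #13, #18.
So seat 12 is #18.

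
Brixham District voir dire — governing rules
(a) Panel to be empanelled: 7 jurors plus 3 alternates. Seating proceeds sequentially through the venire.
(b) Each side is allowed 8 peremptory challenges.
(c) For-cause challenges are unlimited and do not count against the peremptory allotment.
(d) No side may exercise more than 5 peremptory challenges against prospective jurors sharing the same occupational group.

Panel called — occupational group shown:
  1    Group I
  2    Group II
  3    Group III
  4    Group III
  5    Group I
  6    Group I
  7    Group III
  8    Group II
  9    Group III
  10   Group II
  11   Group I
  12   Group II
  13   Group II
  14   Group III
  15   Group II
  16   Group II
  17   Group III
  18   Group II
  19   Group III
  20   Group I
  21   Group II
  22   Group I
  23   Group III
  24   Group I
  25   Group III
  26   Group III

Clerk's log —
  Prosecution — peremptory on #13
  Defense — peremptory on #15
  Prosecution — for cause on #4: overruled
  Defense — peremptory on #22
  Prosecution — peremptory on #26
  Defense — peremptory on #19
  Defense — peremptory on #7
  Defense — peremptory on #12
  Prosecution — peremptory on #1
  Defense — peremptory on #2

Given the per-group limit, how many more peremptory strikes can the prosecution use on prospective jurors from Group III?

Prosecution peremptories so far: #13, #26, #1 — 3 of 8 used, 5 left overall.
Against Group III: #26 — 1 used; per-group cap 5 leaves 4.
Binding limit: min(5, 4) = 4.

4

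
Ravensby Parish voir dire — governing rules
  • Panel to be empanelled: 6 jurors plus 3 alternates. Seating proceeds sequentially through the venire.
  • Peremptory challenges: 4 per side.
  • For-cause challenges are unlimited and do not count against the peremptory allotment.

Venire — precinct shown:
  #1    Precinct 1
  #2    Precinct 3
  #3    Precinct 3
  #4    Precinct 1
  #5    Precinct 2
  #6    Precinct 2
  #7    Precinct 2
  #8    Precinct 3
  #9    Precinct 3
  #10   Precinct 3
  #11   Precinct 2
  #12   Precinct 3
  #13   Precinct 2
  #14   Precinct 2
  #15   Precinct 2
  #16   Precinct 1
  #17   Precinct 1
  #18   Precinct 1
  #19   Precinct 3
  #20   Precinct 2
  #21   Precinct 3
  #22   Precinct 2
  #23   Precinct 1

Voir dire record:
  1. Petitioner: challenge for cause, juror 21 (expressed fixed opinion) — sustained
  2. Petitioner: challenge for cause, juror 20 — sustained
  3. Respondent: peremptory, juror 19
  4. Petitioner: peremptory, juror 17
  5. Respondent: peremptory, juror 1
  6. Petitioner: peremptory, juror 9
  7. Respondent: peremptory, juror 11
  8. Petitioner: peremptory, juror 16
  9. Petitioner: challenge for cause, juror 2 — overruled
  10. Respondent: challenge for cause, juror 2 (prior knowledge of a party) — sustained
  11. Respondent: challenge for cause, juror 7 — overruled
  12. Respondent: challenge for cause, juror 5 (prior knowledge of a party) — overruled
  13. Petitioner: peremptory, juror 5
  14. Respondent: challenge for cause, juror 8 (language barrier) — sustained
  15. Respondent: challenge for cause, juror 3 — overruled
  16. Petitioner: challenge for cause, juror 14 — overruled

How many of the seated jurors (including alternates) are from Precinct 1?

1

Removed: #1, #2, #5, #8, #9, #11, #16, #17, #19, #20, #21.
Seated (9 incl. alternates): #3, #4, #6, #7, #10, #12, #13, #14, #15.
Of those, in Precinct 1: #4 → 1.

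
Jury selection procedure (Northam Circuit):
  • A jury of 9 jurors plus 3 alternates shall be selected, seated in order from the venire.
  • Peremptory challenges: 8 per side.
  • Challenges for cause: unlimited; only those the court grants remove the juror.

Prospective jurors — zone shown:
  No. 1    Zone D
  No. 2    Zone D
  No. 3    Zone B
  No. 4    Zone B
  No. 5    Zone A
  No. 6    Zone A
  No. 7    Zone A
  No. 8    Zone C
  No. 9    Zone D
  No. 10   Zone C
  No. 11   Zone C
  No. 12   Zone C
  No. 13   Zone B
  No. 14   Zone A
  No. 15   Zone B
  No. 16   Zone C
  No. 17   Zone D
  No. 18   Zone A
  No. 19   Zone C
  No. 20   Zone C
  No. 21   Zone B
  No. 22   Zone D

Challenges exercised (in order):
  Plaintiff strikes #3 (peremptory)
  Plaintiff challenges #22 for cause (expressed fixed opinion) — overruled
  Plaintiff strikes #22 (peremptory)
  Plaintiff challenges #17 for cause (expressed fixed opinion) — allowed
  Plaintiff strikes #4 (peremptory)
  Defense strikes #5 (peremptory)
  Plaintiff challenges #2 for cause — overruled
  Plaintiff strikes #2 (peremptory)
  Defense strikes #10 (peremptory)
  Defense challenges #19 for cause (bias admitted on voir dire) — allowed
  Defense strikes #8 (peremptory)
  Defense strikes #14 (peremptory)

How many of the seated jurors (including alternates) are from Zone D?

Removed: #2, #3, #4, #5, #8, #10, #14, #17, #19, #22.
Seated (12 incl. alternates): #1, #6, #7, #9, #11, #12, #13, #15, #16, #18, #20, #21.
Of those, in Zone D: #1, #9 → 2.

2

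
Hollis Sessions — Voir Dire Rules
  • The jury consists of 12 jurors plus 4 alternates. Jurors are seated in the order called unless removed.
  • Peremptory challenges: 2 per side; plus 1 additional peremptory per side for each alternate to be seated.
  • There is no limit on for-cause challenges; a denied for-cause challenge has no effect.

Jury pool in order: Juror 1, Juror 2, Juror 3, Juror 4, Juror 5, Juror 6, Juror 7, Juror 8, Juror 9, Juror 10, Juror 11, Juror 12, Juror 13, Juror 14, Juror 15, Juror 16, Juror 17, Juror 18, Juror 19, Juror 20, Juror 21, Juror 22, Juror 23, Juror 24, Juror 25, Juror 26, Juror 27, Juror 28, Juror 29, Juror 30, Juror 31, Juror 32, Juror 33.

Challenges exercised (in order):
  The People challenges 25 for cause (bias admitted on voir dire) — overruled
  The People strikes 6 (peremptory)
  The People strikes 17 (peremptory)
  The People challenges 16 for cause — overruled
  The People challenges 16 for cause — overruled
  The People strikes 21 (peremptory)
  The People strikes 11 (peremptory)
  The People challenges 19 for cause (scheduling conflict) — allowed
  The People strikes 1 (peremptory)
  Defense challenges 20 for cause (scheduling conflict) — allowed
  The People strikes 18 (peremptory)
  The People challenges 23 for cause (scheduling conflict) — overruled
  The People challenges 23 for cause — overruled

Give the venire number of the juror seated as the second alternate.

Removed: #1, #6, #11, #17, #18, #19, #20, #21. (#16, #23, #25 stay — for-cause denied.)
Seating in order: seats 1–12 → #2, #3, #4, #5, #7, #8, #9, #10, #12, #13, #14, #15; alternates → #16, #22, #23, #24.
So alternate 2 is #22.

22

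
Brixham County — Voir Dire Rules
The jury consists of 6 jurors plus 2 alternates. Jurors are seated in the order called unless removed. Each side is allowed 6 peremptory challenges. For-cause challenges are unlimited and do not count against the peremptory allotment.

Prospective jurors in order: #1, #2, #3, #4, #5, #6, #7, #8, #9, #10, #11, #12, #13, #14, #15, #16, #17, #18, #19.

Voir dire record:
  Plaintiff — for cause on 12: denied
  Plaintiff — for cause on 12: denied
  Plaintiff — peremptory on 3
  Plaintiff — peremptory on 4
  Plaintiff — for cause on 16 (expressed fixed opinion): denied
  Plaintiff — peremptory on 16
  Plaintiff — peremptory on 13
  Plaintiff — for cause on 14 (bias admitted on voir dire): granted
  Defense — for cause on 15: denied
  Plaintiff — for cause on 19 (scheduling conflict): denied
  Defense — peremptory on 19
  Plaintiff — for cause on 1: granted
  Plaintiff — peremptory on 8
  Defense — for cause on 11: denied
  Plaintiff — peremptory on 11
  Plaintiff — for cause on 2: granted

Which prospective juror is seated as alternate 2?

17

Removed: #1, #2, #3, #4, #8, #11, #13, #14, #16, #19. (#12, #15 stay — for-cause denied.)
Seating in order: seats 1–6 → #5, #6, #7, #9, #10, #12; alternates → #15, #17.
So alternate 2 is #17.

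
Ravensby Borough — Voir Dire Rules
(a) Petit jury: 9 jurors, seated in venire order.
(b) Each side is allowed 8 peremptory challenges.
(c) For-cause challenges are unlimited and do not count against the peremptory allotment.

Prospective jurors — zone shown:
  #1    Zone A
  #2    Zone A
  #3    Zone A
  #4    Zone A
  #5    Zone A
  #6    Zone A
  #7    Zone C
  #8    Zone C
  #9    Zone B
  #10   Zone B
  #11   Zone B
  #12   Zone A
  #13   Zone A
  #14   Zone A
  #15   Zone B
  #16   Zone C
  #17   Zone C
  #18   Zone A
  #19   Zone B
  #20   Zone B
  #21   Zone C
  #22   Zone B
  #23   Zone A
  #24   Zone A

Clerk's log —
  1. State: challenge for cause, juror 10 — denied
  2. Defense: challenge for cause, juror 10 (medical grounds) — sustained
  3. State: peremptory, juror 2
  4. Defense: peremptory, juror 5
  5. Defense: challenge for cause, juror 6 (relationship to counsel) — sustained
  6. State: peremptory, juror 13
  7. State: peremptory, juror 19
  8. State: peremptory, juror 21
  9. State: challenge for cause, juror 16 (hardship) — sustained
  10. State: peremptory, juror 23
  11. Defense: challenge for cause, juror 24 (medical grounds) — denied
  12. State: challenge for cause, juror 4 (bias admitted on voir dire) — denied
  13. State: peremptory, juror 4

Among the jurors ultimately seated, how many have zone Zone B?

Removed: #2, #4, #5, #6, #10, #13, #16, #19, #21, #23.
Seated jurors 1–9: #1, #3, #7, #8, #9, #11, #12, #14, #15.
Of those, in Zone B: #9, #11, #15 → 3.

3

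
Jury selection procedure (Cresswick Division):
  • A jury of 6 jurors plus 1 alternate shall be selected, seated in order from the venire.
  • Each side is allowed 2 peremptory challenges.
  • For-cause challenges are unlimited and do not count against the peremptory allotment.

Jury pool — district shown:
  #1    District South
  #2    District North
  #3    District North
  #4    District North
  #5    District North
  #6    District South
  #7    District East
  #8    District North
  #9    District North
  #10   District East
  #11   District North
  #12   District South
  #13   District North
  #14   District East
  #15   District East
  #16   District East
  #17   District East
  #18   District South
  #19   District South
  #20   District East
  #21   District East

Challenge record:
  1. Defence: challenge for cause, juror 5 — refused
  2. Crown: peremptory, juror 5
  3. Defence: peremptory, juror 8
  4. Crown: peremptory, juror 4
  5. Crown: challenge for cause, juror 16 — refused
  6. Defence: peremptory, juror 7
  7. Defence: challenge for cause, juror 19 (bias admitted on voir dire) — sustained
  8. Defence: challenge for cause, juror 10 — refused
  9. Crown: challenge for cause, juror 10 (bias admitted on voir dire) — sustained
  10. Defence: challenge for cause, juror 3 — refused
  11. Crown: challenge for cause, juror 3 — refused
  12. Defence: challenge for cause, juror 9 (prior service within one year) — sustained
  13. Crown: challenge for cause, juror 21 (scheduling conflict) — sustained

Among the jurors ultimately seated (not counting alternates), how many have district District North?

Removed: #4, #5, #7, #8, #9, #10, #19, #21.
Seated jurors 1–6: #1, #2, #3, #6, #11, #12 (alternates #13 not counted).
Of those, in District North: #2, #3, #11 → 3.

3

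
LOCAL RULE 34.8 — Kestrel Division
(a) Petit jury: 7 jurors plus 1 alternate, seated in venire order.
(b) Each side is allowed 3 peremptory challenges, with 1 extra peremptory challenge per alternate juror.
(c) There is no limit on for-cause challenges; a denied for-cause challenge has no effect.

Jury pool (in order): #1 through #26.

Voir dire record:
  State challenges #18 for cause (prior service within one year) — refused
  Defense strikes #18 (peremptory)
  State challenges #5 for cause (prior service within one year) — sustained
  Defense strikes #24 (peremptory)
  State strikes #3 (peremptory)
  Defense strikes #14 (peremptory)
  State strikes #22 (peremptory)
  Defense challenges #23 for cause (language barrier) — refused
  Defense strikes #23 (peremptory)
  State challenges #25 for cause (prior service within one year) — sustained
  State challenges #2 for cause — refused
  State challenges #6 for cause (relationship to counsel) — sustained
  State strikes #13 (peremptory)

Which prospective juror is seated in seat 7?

Removed: #3, #5, #6, #13, #14, #18, #22, #23, #24, #25. (#2 stays — for-cause denied.)
Seating in order: seats 1–7 → #1, #2, #4, #7, #8, #9, #10; alternates → #11.
So seat 7 is #10.

10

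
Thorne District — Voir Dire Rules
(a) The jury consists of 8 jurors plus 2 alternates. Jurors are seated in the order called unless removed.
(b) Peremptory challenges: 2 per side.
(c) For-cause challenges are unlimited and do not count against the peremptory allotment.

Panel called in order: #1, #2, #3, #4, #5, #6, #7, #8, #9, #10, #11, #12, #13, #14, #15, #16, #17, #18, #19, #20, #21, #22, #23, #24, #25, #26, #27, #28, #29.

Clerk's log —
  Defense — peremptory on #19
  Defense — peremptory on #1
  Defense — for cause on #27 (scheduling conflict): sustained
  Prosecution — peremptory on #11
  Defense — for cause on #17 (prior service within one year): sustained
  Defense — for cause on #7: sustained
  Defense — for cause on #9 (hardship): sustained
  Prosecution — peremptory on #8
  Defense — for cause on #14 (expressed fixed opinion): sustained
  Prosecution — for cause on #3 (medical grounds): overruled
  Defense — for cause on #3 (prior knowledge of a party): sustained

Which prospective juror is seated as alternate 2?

18

Removed: #1, #3, #7, #8, #9, #11, #14, #17, #19, #27.
Seating in order: seats 1–8 → #2, #4, #5, #6, #10, #12, #13, #15; alternates → #16, #18.
So alternate 2 is #18.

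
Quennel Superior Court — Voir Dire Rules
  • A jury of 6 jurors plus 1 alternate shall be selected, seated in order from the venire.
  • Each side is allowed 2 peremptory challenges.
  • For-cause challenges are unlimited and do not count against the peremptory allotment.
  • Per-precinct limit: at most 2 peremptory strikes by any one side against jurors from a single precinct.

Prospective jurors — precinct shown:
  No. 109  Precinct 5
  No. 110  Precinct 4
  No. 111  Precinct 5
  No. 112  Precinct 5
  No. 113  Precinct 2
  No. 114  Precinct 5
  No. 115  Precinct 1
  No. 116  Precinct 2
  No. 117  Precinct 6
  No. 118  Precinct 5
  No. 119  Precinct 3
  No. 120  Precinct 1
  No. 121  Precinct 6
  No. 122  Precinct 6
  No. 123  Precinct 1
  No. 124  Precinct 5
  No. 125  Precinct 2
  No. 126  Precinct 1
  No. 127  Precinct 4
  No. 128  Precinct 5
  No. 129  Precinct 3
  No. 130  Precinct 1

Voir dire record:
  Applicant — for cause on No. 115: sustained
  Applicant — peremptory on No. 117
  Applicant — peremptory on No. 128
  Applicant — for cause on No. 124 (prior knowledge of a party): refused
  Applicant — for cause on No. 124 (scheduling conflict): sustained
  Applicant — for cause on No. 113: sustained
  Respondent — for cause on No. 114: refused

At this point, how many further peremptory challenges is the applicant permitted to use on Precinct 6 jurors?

0

Applicant peremptories so far: #117, #128 — 2 of 2 used, 0 left overall.
Against Precinct 6: #117 — 1 used; per-precinct cap 2 leaves 1.
Binding limit: min(0, 1) = 0.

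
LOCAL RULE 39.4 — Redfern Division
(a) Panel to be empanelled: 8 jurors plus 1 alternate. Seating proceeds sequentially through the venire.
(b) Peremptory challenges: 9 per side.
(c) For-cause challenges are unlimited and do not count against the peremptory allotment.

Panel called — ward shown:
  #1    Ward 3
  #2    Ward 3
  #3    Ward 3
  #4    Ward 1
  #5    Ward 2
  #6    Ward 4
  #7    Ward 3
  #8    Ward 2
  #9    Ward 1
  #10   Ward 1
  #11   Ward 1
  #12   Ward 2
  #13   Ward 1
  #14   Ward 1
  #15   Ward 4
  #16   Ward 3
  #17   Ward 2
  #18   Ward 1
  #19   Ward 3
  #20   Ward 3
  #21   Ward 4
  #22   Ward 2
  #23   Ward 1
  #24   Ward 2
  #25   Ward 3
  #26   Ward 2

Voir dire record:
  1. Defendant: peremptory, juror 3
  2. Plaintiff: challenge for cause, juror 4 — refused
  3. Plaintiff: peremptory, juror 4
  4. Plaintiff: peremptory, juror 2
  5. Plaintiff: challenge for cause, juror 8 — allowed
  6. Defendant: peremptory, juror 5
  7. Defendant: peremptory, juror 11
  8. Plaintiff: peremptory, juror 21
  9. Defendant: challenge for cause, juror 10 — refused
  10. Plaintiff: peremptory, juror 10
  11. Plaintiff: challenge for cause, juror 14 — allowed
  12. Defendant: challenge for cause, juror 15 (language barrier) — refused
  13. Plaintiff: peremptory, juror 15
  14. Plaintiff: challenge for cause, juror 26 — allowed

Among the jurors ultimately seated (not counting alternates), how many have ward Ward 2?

Removed: #2, #3, #4, #5, #8, #10, #11, #14, #15, #21, #26.
Seated jurors 1–8: #1, #6, #7, #9, #12, #13, #16, #17 (alternates #18 not counted).
Of those, in Ward 2: #12, #17 → 2.

2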